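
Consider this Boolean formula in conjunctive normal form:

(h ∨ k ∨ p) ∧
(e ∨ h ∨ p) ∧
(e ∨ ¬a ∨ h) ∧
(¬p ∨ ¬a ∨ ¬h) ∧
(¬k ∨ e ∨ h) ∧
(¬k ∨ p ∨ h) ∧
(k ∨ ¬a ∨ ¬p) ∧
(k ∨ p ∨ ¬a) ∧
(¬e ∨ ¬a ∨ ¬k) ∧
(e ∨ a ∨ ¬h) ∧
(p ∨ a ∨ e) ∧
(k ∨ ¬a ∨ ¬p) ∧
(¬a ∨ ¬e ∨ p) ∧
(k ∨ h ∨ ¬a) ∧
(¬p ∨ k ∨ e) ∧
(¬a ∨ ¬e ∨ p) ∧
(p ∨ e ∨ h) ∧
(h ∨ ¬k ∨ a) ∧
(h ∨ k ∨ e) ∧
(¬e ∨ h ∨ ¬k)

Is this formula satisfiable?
Yes

Yes, the formula is satisfiable.

One satisfying assignment is: k=False, p=False, h=True, e=True, a=False

Verification: With this assignment, all 20 clauses evaluate to true.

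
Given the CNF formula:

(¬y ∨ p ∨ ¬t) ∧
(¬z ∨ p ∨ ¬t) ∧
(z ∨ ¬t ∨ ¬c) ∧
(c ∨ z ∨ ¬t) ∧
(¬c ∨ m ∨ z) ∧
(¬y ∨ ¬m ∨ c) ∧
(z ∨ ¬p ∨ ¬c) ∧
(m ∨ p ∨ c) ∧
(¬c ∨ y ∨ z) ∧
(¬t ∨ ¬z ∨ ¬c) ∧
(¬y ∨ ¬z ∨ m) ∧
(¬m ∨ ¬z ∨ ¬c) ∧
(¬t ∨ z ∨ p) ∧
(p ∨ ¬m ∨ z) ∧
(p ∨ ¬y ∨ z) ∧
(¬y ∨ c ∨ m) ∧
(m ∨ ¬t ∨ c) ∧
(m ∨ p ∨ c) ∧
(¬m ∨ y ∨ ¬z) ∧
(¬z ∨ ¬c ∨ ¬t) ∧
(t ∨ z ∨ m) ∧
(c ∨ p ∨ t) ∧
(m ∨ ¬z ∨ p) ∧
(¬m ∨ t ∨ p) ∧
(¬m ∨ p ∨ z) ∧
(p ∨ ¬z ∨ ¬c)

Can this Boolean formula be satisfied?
Yes

Yes, the formula is satisfiable.

One satisfying assignment is: t=False, m=False, c=False, z=True, p=True, y=False

Verification: With this assignment, all 26 clauses evaluate to true.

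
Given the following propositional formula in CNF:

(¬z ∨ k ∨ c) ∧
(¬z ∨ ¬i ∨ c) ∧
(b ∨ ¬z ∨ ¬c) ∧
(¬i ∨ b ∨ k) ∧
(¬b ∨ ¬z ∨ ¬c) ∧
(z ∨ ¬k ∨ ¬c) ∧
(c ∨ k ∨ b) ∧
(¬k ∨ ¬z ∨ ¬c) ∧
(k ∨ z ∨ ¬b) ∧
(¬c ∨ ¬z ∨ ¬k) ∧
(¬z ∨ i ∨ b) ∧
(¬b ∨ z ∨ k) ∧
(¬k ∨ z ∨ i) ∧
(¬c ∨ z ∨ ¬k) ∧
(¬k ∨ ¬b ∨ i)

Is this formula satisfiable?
Yes

Yes, the formula is satisfiable.

One satisfying assignment is: k=False, b=False, c=True, i=False, z=False

Verification: With this assignment, all 15 clauses evaluate to true.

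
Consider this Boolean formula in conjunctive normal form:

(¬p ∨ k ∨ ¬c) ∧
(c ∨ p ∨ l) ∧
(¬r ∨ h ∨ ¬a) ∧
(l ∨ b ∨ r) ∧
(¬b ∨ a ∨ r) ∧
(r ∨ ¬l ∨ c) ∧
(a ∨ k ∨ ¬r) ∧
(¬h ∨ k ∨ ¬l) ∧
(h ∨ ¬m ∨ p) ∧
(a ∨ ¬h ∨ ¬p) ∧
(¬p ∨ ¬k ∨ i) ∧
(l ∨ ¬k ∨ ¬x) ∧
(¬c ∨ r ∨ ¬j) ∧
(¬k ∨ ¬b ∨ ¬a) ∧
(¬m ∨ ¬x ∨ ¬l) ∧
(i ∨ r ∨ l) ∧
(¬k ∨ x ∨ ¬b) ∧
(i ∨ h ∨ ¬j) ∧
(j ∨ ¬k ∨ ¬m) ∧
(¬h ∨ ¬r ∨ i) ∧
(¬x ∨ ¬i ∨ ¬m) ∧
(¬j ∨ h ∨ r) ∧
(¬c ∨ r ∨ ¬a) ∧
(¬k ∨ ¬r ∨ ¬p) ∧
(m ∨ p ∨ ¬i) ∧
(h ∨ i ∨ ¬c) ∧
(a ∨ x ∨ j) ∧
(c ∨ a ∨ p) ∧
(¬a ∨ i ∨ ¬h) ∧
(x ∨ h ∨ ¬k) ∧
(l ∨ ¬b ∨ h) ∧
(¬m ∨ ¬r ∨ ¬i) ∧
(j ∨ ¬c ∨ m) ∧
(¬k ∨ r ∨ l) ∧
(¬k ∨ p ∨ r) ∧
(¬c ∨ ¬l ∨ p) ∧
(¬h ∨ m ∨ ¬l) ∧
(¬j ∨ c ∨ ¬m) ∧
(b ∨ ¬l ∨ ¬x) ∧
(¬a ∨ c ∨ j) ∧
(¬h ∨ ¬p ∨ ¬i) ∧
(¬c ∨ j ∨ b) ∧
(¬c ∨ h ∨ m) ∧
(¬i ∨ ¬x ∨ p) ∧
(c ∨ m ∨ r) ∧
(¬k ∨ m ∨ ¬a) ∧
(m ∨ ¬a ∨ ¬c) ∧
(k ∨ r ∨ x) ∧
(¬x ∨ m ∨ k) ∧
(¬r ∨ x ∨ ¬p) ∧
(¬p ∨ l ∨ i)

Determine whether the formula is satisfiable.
No

No, the formula is not satisfiable.

No assignment of truth values to the variables can make all 51 clauses true simultaneously.

The formula is UNSAT (unsatisfiable).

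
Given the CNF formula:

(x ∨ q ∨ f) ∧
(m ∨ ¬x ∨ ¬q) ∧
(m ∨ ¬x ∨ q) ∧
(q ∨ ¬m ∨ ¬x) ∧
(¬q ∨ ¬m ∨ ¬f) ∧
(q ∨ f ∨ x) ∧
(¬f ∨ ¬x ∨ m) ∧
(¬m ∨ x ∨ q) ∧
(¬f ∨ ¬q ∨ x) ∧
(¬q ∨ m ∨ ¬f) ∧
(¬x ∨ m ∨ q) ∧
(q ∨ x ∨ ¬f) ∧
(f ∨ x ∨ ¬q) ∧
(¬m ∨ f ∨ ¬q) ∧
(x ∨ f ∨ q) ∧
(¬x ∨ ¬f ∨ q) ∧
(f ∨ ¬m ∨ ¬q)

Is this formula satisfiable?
No

No, the formula is not satisfiable.

No assignment of truth values to the variables can make all 17 clauses true simultaneously.

The formula is UNSAT (unsatisfiable).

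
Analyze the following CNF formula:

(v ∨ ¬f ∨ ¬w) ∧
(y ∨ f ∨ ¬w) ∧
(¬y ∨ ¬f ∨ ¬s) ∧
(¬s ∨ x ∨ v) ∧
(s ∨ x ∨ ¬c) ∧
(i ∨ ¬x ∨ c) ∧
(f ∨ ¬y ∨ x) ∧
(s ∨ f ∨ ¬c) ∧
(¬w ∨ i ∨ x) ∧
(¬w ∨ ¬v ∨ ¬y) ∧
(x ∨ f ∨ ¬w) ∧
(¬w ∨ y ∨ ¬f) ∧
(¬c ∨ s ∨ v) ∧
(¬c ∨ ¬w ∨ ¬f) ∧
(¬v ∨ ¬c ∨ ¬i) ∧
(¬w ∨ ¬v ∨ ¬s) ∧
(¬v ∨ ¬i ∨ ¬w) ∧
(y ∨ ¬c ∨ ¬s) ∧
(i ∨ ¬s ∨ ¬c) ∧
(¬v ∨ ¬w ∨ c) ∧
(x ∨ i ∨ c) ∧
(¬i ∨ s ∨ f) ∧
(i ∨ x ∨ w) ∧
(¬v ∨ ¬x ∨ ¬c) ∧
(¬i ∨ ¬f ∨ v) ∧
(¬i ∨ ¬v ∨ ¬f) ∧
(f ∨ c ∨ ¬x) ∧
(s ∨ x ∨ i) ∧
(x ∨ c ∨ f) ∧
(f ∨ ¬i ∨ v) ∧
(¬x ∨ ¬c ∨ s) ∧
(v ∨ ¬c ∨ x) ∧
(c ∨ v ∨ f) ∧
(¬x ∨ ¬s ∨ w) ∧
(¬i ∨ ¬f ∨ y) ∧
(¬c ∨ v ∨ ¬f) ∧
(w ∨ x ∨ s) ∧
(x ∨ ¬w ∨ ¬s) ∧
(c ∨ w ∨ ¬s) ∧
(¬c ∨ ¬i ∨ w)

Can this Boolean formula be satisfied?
No

No, the formula is not satisfiable.

No assignment of truth values to the variables can make all 40 clauses true simultaneously.

The formula is UNSAT (unsatisfiable).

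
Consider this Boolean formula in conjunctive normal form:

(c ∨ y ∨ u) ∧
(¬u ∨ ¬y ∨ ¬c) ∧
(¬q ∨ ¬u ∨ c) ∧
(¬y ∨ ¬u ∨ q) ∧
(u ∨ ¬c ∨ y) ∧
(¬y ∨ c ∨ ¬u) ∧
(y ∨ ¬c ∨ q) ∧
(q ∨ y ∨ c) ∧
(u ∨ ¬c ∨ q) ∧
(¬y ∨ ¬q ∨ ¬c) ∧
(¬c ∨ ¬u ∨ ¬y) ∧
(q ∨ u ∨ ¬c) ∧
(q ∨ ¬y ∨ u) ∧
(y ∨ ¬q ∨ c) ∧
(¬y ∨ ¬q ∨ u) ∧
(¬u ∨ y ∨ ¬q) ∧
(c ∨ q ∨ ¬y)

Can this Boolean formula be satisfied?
No

No, the formula is not satisfiable.

No assignment of truth values to the variables can make all 17 clauses true simultaneously.

The formula is UNSAT (unsatisfiable).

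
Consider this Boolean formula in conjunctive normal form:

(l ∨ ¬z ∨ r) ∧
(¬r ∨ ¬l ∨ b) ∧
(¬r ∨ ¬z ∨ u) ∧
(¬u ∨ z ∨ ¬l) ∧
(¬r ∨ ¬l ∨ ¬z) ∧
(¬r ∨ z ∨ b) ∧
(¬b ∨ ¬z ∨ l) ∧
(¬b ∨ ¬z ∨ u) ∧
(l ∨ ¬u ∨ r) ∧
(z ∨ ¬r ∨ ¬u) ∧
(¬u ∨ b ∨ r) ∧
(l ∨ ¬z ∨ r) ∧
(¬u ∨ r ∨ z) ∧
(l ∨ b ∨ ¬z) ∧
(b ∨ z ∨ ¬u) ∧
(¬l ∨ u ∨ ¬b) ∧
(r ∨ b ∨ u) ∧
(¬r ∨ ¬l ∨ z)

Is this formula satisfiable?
Yes

Yes, the formula is satisfiable.

One satisfying assignment is: z=False, b=True, u=False, r=False, l=False

Verification: With this assignment, all 18 clauses evaluate to true.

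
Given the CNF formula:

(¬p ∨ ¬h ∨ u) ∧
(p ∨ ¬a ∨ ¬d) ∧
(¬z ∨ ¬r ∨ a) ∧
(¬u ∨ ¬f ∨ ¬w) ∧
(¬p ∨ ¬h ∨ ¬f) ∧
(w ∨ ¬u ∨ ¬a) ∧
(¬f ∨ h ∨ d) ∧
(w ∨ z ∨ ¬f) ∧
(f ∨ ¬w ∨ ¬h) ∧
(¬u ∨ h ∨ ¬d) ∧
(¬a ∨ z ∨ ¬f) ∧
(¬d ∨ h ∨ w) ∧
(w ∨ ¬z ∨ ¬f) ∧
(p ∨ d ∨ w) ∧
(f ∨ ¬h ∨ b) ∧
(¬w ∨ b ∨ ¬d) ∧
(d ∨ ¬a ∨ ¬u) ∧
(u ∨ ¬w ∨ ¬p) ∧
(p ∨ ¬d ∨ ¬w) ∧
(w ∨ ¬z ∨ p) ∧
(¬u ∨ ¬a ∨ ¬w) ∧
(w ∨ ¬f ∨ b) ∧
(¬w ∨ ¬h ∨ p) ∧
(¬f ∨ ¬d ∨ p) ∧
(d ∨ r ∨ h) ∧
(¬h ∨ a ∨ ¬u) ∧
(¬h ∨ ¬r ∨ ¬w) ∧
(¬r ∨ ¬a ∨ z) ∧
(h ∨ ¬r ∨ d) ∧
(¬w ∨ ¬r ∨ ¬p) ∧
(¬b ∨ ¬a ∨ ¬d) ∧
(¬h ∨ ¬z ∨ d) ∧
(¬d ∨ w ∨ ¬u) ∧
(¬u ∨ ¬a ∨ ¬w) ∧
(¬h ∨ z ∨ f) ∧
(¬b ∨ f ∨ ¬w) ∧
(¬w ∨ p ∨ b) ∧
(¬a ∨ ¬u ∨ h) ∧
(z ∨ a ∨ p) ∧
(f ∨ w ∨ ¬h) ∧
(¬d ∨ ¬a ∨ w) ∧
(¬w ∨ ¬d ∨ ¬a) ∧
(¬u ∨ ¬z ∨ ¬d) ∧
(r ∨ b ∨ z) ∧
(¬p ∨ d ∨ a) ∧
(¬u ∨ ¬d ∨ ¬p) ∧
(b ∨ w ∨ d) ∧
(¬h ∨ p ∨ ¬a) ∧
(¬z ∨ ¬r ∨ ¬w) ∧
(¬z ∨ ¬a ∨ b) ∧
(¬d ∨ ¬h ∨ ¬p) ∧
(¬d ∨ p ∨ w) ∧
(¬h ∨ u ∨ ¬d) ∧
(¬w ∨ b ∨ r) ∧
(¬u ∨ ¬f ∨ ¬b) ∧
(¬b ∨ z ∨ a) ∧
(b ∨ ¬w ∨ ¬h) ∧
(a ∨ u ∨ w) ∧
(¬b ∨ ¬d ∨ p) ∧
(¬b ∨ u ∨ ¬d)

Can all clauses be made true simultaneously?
No

No, the formula is not satisfiable.

No assignment of truth values to the variables can make all 60 clauses true simultaneously.

The formula is UNSAT (unsatisfiable).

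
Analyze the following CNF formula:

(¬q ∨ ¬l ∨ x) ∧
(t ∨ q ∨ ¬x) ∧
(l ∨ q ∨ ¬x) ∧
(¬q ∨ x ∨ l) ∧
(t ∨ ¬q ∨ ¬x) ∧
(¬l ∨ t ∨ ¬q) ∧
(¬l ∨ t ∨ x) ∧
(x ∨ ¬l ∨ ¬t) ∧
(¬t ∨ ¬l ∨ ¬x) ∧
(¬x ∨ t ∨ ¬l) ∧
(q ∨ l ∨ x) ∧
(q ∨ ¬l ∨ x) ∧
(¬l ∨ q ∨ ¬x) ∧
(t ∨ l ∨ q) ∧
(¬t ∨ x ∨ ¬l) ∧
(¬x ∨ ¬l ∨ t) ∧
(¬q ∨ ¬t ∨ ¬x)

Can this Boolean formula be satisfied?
No

No, the formula is not satisfiable.

No assignment of truth values to the variables can make all 17 clauses true simultaneously.

The formula is UNSAT (unsatisfiable).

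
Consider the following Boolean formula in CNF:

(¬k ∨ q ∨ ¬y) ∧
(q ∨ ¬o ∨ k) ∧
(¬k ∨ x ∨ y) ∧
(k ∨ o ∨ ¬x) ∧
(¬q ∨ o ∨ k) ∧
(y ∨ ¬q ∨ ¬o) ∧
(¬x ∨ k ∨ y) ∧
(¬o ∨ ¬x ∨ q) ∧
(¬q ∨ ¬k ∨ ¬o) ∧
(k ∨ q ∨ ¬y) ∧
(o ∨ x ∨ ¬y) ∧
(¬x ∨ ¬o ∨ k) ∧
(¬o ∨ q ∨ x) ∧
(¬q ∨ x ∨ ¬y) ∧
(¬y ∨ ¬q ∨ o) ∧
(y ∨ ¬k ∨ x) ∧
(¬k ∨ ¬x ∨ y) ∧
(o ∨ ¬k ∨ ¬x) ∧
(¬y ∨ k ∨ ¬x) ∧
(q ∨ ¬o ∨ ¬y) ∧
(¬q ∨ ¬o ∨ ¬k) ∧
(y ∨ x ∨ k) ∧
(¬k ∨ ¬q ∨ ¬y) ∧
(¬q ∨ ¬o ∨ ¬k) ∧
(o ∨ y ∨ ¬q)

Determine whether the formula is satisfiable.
No

No, the formula is not satisfiable.

No assignment of truth values to the variables can make all 25 clauses true simultaneously.

The formula is UNSAT (unsatisfiable).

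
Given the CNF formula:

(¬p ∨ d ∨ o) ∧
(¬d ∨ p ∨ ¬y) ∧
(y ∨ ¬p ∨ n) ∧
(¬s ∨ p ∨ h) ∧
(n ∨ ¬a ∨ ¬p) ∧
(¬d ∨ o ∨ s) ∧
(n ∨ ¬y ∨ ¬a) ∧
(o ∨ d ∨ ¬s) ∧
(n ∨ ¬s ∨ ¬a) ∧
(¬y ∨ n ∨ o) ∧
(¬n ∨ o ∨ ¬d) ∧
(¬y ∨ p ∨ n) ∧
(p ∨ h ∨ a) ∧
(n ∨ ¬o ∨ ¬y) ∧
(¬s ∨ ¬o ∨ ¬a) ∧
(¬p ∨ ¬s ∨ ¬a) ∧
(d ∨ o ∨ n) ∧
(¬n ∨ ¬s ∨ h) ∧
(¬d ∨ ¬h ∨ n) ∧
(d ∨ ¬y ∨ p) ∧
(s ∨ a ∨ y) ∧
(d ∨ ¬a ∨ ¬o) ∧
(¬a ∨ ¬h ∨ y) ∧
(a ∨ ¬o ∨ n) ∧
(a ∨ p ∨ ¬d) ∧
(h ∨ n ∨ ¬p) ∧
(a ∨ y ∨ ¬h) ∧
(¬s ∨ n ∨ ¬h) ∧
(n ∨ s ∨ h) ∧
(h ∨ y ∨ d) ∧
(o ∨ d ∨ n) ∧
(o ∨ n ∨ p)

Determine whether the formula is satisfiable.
Yes

Yes, the formula is satisfiable.

One satisfying assignment is: s=False, n=True, y=True, p=True, a=False, d=False, o=True, h=False

Verification: With this assignment, all 32 clauses evaluate to true.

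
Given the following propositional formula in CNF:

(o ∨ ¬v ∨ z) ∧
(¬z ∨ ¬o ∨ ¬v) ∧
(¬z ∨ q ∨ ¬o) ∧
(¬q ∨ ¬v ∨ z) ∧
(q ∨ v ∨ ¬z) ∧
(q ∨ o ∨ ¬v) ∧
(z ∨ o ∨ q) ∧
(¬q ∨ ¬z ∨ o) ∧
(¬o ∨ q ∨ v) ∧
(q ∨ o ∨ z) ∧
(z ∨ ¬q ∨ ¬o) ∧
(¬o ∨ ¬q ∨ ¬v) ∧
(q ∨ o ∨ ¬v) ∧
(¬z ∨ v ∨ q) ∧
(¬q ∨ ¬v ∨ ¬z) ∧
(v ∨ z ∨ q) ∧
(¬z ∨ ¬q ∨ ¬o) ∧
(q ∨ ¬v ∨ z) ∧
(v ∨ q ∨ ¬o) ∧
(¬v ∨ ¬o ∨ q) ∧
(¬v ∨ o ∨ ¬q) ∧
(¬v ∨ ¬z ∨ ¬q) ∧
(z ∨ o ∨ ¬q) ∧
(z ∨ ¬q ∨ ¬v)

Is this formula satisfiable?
No

No, the formula is not satisfiable.

No assignment of truth values to the variables can make all 24 clauses true simultaneously.

The formula is UNSAT (unsatisfiable).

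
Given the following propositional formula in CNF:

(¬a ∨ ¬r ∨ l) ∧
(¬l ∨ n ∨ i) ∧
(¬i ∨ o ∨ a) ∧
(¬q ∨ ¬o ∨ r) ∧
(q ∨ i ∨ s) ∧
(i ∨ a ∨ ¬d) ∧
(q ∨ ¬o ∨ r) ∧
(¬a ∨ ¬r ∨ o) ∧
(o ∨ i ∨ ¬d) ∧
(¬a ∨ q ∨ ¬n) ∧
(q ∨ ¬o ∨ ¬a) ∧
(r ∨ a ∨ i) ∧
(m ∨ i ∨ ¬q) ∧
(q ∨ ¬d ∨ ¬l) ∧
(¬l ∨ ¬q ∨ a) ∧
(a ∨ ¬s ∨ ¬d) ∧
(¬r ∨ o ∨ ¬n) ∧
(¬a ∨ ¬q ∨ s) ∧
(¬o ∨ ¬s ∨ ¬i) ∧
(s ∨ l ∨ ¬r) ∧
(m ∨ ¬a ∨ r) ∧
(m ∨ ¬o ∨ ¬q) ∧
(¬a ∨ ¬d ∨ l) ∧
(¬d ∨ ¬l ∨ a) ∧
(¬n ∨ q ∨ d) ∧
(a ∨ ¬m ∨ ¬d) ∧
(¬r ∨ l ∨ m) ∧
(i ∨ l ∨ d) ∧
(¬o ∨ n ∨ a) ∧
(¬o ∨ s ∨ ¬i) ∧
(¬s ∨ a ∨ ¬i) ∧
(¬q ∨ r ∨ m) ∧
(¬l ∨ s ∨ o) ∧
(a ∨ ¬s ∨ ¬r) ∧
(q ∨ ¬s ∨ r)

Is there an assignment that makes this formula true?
Yes

Yes, the formula is satisfiable.

One satisfying assignment is: d=False, m=True, s=False, l=False, o=False, i=True, r=False, n=False, a=True, q=False

Verification: With this assignment, all 35 clauses evaluate to true.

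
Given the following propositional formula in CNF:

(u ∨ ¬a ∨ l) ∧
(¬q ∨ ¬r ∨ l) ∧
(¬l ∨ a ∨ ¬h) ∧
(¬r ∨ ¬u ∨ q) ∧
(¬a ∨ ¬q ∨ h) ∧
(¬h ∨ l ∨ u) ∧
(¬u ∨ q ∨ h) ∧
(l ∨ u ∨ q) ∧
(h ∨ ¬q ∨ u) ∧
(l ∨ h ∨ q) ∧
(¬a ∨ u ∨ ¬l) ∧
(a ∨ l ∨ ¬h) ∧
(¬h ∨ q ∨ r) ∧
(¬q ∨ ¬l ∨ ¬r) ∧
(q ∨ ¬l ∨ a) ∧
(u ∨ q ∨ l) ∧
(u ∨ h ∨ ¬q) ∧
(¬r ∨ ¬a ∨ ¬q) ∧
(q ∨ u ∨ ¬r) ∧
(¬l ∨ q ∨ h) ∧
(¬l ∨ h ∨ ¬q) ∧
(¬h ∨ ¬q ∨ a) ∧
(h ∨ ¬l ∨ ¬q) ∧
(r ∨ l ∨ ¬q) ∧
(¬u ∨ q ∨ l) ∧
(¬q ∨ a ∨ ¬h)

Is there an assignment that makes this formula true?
Yes

Yes, the formula is satisfiable.

One satisfying assignment is: l=True, u=True, a=True, q=True, r=False, h=True

Verification: With this assignment, all 26 clauses evaluate to true.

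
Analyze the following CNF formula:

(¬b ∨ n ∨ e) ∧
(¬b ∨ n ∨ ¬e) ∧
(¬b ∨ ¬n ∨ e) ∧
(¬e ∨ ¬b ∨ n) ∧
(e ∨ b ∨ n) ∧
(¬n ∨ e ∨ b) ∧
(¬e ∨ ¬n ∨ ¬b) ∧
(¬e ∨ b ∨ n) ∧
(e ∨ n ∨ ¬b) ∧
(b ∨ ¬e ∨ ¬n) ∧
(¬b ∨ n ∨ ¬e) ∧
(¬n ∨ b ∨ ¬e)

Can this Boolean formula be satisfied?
No

No, the formula is not satisfiable.

No assignment of truth values to the variables can make all 12 clauses true simultaneously.

The formula is UNSAT (unsatisfiable).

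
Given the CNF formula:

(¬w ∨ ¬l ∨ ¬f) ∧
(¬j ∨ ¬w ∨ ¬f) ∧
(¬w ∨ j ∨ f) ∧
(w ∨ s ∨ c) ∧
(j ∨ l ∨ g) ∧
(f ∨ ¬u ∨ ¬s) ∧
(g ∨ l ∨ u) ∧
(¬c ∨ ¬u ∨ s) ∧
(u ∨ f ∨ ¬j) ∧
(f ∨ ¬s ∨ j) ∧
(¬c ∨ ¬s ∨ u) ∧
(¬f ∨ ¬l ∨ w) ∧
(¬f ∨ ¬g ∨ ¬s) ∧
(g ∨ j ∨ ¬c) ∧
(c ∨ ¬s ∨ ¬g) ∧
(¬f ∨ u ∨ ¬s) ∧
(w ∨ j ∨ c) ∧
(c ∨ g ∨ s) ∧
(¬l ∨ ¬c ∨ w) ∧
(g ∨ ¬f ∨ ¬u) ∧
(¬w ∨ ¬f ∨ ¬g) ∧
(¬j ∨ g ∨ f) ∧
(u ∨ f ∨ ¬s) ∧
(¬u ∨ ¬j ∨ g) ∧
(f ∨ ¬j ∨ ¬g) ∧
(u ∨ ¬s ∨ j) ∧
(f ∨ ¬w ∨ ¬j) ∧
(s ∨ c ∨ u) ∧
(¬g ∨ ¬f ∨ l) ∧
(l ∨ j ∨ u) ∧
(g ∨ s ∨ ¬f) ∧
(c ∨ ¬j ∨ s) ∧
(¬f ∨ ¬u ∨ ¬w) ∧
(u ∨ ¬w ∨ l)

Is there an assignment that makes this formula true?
No

No, the formula is not satisfiable.

No assignment of truth values to the variables can make all 34 clauses true simultaneously.

The formula is UNSAT (unsatisfiable).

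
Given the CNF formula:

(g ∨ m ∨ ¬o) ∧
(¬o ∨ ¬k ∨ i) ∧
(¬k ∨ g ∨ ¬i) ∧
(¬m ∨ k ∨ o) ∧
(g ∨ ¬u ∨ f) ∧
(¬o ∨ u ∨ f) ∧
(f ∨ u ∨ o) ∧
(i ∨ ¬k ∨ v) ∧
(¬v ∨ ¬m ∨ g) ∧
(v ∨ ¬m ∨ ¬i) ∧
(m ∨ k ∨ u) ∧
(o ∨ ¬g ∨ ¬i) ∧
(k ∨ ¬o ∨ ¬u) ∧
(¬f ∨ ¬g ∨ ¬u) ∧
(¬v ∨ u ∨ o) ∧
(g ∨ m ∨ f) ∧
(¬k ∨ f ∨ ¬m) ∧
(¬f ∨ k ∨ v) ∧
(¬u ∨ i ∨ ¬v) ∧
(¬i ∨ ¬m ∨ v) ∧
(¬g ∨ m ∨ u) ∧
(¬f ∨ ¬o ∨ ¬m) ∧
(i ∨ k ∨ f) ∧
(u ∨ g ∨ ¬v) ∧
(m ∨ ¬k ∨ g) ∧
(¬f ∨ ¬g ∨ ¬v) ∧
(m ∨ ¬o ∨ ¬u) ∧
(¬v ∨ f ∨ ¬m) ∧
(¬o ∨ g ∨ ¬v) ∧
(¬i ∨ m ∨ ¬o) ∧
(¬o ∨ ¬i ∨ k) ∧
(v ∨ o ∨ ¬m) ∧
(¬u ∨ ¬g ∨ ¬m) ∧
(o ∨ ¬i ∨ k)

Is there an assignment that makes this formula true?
No

No, the formula is not satisfiable.

No assignment of truth values to the variables can make all 34 clauses true simultaneously.

The formula is UNSAT (unsatisfiable).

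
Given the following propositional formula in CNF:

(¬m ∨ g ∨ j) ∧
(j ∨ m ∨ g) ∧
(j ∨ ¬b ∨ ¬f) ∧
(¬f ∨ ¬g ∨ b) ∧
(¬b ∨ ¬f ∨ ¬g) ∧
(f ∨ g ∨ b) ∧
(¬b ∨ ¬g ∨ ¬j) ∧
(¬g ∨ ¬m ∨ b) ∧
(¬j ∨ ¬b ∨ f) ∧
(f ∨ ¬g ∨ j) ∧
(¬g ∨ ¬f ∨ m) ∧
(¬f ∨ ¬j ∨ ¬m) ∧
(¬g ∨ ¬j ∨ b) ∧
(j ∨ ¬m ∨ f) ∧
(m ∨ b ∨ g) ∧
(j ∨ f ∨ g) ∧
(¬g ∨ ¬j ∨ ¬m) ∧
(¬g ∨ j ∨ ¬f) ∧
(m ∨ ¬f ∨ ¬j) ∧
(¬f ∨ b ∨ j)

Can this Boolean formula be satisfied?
No

No, the formula is not satisfiable.

No assignment of truth values to the variables can make all 20 clauses true simultaneously.

The formula is UNSAT (unsatisfiable).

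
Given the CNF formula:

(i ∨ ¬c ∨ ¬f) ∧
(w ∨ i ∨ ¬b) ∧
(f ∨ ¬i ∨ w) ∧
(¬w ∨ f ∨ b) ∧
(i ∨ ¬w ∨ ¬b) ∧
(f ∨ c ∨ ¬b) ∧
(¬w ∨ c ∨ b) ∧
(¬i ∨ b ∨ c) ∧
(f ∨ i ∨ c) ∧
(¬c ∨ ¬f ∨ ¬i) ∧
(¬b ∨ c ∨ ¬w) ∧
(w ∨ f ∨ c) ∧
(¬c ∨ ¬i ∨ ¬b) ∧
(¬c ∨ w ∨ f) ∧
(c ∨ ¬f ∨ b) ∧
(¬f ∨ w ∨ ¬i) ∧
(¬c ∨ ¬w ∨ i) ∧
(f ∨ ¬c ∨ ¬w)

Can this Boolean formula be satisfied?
No

No, the formula is not satisfiable.

No assignment of truth values to the variables can make all 18 clauses true simultaneously.

The formula is UNSAT (unsatisfiable).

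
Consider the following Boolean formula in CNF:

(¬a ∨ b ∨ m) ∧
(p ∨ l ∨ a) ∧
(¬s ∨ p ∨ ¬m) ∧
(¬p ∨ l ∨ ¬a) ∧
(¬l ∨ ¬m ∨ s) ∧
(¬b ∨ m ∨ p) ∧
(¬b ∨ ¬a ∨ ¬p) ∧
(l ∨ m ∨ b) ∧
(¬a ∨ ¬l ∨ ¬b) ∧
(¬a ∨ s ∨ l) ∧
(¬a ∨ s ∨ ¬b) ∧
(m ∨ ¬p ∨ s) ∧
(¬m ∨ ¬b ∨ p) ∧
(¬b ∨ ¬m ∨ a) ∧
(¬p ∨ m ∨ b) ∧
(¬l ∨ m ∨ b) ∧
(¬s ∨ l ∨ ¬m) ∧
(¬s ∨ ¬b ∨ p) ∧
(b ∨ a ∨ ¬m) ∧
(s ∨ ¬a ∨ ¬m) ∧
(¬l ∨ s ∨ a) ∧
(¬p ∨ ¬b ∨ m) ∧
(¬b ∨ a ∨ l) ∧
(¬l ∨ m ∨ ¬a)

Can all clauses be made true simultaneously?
Yes

Yes, the formula is satisfiable.

One satisfying assignment is: p=True, a=True, b=False, l=True, s=True, m=True

Verification: With this assignment, all 24 clauses evaluate to true.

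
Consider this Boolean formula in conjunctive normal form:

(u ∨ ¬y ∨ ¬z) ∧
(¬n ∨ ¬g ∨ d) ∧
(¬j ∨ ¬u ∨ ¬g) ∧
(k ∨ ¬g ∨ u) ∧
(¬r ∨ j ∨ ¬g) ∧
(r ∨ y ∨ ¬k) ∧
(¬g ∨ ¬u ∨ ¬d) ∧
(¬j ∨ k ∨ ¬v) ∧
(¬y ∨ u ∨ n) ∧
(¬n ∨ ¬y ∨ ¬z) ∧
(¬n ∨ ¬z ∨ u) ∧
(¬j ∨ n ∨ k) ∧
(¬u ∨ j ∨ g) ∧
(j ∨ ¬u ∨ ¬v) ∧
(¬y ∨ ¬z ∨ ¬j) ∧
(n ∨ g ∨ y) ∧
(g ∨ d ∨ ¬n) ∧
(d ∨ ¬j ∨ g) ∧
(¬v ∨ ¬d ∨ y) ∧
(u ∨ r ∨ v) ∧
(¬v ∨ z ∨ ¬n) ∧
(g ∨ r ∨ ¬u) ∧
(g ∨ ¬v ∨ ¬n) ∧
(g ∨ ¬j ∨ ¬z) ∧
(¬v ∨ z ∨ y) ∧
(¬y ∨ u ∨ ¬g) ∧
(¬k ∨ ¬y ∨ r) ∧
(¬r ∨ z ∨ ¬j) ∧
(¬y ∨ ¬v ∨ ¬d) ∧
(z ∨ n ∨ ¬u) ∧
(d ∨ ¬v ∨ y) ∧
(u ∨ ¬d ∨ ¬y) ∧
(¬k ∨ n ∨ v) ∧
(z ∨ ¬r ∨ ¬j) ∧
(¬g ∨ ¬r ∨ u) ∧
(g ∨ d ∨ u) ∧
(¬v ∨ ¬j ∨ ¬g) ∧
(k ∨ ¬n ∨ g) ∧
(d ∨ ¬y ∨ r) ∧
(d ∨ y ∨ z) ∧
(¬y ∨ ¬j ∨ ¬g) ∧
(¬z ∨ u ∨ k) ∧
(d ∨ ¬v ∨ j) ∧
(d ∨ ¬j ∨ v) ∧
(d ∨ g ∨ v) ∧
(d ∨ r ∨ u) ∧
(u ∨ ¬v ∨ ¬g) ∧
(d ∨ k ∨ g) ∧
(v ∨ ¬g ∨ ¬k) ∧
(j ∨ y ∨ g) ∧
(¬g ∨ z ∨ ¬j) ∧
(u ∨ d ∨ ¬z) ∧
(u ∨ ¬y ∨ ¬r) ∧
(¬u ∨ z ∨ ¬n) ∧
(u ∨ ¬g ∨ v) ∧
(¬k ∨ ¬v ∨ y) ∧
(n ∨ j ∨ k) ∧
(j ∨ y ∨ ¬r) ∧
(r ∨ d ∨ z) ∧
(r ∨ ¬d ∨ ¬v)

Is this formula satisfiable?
No

No, the formula is not satisfiable.

No assignment of truth values to the variables can make all 60 clauses true simultaneously.

The formula is UNSAT (unsatisfiable).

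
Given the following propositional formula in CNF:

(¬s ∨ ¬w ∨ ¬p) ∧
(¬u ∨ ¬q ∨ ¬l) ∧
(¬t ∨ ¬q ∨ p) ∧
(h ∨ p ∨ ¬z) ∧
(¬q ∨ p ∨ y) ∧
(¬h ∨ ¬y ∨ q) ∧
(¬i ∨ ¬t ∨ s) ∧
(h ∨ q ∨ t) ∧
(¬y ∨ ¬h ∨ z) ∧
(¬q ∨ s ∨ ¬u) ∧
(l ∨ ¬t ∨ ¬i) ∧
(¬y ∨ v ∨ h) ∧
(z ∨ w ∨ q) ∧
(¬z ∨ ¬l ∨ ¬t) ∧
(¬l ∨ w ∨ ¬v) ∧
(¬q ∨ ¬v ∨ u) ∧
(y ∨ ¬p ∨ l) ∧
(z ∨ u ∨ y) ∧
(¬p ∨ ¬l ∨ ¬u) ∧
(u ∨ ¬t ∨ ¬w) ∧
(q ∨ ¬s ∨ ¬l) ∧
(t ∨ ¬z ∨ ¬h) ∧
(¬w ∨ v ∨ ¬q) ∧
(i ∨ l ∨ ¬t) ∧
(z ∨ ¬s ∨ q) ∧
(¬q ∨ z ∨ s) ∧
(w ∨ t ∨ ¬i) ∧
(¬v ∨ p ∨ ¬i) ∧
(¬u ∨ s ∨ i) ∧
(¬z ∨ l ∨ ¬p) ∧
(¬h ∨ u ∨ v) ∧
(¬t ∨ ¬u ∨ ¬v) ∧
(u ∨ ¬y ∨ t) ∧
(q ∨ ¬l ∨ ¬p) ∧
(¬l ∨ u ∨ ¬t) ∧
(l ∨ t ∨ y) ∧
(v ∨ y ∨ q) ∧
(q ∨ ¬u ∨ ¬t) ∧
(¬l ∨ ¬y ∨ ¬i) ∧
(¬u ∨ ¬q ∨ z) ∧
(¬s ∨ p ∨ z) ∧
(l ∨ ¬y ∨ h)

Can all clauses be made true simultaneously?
Yes

Yes, the formula is satisfiable.

One satisfying assignment is: i=False, s=False, y=False, u=False, v=False, z=True, w=False, q=True, t=False, h=False, l=True, p=True

Verification: With this assignment, all 42 clauses evaluate to true.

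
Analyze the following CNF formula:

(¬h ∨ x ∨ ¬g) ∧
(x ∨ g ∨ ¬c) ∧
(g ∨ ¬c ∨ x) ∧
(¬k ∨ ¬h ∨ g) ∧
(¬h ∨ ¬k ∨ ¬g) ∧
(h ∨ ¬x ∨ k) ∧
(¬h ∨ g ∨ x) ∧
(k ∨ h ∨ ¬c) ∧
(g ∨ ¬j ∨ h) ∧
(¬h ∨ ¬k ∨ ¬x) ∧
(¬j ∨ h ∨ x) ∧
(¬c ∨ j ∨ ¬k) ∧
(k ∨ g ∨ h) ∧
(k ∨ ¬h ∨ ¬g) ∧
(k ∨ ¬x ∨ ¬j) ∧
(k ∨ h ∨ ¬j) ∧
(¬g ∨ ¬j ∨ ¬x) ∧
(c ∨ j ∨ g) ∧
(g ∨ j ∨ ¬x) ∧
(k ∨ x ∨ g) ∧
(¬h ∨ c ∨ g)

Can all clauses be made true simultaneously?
Yes

Yes, the formula is satisfiable.

One satisfying assignment is: j=False, c=False, h=False, g=True, x=False, k=False

Verification: With this assignment, all 21 clauses evaluate to true.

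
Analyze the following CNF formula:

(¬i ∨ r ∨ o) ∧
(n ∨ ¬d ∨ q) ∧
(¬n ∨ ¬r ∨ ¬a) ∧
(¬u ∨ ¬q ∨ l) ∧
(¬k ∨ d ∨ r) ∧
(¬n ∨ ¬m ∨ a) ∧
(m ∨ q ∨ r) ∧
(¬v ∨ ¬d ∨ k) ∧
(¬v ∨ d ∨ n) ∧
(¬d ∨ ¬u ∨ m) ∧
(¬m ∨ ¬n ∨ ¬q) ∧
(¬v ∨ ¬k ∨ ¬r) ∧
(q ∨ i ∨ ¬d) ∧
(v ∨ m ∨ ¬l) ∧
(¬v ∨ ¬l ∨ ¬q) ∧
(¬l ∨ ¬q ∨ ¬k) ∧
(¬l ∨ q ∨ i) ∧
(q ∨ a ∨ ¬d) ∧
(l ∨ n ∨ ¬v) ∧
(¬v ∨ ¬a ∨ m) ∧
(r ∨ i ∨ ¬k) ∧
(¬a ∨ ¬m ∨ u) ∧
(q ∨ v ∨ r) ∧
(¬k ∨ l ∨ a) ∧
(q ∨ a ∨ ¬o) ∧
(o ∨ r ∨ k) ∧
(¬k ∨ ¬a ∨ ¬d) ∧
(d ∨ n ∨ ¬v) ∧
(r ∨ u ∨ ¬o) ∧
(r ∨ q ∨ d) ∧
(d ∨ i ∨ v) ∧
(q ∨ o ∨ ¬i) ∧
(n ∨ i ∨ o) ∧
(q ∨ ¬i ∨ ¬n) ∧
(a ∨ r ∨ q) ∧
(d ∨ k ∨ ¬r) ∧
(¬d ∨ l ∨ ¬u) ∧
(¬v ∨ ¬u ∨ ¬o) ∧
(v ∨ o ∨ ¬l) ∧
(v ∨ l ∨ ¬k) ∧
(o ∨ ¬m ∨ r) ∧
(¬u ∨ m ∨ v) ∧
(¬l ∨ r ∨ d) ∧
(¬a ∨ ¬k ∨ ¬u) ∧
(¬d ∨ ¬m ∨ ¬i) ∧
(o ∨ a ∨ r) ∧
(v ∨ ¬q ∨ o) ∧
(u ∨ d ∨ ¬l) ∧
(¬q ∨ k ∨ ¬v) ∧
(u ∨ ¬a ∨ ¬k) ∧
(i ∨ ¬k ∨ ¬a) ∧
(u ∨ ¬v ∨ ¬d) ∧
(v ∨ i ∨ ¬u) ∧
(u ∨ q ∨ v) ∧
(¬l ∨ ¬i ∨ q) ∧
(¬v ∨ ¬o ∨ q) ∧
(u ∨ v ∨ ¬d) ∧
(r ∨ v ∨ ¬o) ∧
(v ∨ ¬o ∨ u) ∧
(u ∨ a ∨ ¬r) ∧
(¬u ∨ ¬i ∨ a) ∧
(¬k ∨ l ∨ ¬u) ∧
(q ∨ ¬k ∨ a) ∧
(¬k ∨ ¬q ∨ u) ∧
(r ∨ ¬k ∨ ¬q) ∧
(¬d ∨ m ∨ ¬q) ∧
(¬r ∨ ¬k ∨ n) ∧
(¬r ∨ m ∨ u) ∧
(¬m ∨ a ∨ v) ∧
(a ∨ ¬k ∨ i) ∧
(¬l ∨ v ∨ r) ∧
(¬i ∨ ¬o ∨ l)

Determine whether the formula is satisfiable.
No

No, the formula is not satisfiable.

No assignment of truth values to the variables can make all 72 clauses true simultaneously.

The formula is UNSAT (unsatisfiable).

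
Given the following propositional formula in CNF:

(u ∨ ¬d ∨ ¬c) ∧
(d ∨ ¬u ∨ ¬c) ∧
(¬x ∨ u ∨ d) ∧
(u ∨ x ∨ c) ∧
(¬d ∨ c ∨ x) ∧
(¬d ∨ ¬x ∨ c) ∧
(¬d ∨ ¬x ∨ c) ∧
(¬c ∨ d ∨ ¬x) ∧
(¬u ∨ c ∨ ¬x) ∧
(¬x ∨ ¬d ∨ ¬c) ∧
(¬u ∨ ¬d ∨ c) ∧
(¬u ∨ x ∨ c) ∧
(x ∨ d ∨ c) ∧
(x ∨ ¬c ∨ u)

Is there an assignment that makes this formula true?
Yes

Yes, the formula is satisfiable.

One satisfying assignment is: d=True, u=True, c=True, x=False

Verification: With this assignment, all 14 clauses evaluate to true.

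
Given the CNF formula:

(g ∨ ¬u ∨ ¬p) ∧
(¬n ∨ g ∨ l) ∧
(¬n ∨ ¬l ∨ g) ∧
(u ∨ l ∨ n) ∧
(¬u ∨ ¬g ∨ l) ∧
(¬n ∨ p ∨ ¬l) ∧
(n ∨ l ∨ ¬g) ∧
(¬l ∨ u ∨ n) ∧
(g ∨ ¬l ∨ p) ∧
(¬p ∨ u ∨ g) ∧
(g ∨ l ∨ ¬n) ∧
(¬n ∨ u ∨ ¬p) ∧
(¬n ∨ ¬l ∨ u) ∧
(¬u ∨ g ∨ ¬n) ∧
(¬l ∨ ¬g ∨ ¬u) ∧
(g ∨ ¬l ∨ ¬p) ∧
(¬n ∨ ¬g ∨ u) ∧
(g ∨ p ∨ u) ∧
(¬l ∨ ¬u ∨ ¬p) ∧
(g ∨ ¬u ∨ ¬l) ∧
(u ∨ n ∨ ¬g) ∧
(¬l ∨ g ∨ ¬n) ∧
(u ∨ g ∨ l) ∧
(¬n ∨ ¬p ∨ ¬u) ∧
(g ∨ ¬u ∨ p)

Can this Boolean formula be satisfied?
No

No, the formula is not satisfiable.

No assignment of truth values to the variables can make all 25 clauses true simultaneously.

The formula is UNSAT (unsatisfiable).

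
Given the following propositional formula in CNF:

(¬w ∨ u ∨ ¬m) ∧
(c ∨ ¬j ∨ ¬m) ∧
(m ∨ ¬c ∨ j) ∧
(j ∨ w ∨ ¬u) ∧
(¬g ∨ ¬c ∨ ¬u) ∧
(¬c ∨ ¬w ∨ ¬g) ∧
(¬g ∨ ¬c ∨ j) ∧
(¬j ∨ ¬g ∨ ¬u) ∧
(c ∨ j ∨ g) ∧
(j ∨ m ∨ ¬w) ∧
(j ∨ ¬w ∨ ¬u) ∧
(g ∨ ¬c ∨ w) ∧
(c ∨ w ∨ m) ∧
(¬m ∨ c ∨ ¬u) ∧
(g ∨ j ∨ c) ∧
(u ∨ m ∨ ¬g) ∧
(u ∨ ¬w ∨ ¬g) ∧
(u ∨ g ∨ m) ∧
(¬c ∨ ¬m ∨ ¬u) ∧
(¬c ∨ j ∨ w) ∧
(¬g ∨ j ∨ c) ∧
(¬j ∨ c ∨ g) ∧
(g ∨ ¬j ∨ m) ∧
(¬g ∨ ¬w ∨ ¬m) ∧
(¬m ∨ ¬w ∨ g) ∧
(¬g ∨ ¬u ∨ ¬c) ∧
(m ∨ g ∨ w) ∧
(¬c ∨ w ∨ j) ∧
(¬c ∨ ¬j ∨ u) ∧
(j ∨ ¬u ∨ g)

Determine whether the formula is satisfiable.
No

No, the formula is not satisfiable.

No assignment of truth values to the variables can make all 30 clauses true simultaneously.

The formula is UNSAT (unsatisfiable).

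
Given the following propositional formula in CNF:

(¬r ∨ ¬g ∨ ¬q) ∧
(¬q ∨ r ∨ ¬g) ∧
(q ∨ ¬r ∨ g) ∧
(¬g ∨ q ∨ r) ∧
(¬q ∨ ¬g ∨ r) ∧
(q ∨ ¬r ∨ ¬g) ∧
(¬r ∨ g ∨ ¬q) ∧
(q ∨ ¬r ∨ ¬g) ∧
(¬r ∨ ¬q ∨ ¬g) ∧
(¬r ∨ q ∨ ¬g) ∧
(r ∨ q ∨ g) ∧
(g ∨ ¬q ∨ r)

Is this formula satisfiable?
No

No, the formula is not satisfiable.

No assignment of truth values to the variables can make all 12 clauses true simultaneously.

The formula is UNSAT (unsatisfiable).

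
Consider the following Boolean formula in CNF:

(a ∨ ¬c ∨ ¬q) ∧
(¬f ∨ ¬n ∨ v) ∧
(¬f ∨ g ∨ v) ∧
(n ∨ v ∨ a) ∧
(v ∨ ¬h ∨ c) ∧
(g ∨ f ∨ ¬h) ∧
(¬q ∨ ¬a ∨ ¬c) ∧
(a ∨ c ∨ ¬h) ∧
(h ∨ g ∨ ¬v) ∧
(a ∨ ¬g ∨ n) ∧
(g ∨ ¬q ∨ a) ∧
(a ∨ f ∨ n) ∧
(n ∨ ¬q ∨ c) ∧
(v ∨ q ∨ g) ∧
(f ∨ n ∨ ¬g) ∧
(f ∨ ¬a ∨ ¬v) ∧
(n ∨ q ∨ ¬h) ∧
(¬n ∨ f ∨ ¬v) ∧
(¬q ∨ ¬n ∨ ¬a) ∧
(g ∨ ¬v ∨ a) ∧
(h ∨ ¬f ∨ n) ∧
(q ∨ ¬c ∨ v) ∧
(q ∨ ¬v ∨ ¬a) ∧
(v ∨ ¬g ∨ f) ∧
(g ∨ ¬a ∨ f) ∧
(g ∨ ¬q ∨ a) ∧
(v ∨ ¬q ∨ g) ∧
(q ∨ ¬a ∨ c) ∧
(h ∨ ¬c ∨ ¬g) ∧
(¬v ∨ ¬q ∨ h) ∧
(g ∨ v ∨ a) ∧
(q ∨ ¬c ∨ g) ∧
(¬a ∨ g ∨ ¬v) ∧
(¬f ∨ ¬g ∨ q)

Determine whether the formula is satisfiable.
No

No, the formula is not satisfiable.

No assignment of truth values to the variables can make all 34 clauses true simultaneously.

The formula is UNSAT (unsatisfiable).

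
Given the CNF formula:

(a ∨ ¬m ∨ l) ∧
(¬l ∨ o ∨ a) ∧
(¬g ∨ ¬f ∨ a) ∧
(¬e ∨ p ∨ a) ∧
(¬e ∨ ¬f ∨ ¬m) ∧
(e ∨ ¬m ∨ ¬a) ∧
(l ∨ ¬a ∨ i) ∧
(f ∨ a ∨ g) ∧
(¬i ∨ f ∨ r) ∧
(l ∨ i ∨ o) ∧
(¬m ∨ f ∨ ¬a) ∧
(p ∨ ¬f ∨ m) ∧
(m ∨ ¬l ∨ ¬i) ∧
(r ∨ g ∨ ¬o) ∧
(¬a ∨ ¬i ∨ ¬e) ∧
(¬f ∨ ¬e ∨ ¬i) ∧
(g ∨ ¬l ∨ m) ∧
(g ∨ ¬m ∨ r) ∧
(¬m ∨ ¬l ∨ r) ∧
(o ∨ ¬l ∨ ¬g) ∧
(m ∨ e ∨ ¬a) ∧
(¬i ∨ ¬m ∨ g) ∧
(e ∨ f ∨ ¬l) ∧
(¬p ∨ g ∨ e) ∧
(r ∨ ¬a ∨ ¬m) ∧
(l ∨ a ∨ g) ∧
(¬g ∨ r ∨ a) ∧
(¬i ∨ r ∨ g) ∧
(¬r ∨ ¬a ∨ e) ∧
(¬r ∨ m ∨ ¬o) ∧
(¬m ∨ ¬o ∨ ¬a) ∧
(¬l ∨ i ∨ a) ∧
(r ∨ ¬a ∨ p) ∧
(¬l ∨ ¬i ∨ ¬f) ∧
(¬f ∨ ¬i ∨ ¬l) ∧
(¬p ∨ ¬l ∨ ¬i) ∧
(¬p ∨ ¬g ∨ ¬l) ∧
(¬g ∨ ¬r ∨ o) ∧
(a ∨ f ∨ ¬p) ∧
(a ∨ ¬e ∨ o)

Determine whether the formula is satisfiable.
No

No, the formula is not satisfiable.

No assignment of truth values to the variables can make all 40 clauses true simultaneously.

The formula is UNSAT (unsatisfiable).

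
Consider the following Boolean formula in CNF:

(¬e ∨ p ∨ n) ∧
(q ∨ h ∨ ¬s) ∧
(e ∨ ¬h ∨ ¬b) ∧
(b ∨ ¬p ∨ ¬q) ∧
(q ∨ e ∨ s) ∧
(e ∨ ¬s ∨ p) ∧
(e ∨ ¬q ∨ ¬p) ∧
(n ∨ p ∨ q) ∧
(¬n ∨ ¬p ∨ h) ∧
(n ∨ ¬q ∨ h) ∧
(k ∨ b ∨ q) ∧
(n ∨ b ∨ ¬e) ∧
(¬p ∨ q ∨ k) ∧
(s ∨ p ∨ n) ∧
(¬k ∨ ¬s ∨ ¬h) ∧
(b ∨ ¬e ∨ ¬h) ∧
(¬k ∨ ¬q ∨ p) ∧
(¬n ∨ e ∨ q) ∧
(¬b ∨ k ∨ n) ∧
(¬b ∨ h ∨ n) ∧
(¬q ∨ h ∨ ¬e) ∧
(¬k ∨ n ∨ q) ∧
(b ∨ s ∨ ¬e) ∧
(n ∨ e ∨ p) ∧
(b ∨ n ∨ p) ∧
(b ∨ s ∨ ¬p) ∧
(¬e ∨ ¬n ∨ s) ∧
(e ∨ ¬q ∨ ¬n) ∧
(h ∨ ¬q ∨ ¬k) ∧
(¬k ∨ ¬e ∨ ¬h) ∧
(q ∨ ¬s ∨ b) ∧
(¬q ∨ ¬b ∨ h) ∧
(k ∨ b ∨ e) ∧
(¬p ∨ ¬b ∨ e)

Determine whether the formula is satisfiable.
Yes

Yes, the formula is satisfiable.

One satisfying assignment is: b=True, q=True, s=True, h=True, p=True, n=True, e=True, k=False

Verification: With this assignment, all 34 clauses evaluate to true.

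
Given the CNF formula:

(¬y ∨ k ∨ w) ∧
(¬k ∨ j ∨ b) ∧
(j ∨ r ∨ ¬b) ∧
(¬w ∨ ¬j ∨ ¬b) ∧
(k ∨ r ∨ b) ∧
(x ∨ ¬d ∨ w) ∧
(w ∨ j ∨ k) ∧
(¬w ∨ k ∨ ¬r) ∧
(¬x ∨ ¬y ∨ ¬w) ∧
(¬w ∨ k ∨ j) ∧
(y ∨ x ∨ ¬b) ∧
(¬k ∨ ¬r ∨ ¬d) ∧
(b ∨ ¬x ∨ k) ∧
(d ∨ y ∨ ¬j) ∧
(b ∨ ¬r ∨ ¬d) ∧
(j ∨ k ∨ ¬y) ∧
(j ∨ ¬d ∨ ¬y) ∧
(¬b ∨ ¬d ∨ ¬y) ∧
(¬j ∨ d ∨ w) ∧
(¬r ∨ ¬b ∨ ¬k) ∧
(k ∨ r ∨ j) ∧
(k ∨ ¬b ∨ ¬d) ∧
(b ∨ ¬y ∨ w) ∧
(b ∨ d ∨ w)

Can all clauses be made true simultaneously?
Yes

Yes, the formula is satisfiable.

One satisfying assignment is: j=True, k=True, b=False, r=False, d=False, x=False, w=True, y=True

Verification: With this assignment, all 24 clauses evaluate to true.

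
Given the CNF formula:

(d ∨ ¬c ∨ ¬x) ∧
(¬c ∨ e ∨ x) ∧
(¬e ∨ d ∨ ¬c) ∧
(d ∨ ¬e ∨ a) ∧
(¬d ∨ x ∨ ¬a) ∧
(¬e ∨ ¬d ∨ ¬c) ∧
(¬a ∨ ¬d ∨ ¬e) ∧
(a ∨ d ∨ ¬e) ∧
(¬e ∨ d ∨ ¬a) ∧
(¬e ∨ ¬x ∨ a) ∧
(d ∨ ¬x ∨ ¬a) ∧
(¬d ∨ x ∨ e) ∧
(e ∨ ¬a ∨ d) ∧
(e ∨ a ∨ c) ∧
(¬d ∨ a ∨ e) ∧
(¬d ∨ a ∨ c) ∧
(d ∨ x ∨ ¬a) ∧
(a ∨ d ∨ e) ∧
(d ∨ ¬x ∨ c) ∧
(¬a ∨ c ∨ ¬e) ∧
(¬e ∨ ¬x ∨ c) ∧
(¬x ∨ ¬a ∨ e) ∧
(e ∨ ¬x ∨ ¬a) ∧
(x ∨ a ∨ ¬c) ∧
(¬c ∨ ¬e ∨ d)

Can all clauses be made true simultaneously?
No

No, the formula is not satisfiable.

No assignment of truth values to the variables can make all 25 clauses true simultaneously.

The formula is UNSAT (unsatisfiable).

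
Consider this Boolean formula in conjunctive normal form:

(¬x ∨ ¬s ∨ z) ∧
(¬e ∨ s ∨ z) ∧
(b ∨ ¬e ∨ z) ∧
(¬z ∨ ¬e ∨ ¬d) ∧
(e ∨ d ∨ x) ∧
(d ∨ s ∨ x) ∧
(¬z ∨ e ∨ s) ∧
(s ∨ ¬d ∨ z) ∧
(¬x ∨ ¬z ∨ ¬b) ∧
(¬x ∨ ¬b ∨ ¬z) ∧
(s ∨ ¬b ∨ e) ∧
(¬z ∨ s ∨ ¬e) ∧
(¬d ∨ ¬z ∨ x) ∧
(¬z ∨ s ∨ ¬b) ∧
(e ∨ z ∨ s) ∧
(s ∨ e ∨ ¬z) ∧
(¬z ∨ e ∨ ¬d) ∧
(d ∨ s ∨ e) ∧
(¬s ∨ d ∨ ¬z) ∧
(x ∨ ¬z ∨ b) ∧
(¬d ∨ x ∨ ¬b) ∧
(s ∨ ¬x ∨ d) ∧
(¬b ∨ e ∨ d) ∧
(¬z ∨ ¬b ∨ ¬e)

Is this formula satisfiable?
Yes

Yes, the formula is satisfiable.

One satisfying assignment is: d=True, x=False, b=False, e=False, z=False, s=True

Verification: With this assignment, all 24 clauses evaluate to true.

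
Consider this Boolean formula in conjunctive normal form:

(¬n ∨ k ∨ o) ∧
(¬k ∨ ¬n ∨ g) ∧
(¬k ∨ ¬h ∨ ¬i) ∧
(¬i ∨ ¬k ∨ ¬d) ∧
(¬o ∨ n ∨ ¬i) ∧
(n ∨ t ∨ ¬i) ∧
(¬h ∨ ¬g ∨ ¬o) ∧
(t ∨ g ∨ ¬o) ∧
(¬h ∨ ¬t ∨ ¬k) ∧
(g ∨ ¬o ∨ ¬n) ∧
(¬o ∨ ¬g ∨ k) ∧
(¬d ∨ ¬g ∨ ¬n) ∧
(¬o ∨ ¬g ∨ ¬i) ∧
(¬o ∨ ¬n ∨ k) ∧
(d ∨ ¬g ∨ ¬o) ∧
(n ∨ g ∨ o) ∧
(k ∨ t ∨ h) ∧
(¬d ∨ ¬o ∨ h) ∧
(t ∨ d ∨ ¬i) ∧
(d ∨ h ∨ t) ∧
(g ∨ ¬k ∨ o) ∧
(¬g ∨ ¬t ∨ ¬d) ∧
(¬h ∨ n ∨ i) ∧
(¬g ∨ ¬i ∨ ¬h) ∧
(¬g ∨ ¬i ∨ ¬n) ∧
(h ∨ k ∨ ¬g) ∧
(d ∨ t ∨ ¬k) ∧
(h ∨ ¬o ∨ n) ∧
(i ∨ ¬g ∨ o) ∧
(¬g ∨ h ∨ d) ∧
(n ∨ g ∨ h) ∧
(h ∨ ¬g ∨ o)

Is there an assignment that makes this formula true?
No

No, the formula is not satisfiable.

No assignment of truth values to the variables can make all 32 clauses true simultaneously.

The formula is UNSAT (unsatisfiable).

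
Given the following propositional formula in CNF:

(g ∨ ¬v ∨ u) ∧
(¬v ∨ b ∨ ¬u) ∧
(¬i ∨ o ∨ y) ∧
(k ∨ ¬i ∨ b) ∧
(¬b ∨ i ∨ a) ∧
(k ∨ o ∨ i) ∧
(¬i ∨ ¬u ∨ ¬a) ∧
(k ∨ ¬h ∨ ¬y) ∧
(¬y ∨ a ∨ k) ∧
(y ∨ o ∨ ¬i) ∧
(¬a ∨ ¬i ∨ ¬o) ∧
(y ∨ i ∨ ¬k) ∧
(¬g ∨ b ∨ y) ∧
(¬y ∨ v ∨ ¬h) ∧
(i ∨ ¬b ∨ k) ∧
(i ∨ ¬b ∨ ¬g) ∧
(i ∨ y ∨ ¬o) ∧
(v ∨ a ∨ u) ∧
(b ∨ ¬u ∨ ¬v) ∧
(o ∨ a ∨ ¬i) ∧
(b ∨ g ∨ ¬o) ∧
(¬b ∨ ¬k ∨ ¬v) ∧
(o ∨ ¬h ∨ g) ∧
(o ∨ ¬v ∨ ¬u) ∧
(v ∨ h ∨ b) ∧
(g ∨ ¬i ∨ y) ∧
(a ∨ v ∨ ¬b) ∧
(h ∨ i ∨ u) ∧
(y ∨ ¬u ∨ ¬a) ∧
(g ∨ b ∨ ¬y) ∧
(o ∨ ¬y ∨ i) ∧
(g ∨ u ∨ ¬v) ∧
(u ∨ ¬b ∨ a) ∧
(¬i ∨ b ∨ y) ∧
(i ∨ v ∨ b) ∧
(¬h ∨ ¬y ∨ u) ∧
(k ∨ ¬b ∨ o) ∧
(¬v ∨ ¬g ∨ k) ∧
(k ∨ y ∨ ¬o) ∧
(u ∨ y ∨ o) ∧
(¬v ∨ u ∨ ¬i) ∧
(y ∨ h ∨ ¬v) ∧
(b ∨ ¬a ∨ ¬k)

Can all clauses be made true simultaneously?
Yes

Yes, the formula is satisfiable.

One satisfying assignment is: v=False, g=False, a=True, i=True, k=True, u=False, h=False, b=True, y=True, o=False

Verification: With this assignment, all 43 clauses evaluate to true.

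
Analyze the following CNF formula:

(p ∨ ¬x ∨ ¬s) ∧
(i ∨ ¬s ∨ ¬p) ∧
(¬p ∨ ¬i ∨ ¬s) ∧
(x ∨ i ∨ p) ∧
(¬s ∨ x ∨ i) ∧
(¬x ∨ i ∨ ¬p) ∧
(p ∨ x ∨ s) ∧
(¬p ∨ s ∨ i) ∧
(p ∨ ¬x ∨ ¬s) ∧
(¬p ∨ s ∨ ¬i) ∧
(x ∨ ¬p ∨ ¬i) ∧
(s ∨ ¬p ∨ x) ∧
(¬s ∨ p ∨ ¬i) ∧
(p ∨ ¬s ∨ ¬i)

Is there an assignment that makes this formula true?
Yes

Yes, the formula is satisfiable.

One satisfying assignment is: p=False, s=False, x=True, i=False

Verification: With this assignment, all 14 clauses evaluate to true.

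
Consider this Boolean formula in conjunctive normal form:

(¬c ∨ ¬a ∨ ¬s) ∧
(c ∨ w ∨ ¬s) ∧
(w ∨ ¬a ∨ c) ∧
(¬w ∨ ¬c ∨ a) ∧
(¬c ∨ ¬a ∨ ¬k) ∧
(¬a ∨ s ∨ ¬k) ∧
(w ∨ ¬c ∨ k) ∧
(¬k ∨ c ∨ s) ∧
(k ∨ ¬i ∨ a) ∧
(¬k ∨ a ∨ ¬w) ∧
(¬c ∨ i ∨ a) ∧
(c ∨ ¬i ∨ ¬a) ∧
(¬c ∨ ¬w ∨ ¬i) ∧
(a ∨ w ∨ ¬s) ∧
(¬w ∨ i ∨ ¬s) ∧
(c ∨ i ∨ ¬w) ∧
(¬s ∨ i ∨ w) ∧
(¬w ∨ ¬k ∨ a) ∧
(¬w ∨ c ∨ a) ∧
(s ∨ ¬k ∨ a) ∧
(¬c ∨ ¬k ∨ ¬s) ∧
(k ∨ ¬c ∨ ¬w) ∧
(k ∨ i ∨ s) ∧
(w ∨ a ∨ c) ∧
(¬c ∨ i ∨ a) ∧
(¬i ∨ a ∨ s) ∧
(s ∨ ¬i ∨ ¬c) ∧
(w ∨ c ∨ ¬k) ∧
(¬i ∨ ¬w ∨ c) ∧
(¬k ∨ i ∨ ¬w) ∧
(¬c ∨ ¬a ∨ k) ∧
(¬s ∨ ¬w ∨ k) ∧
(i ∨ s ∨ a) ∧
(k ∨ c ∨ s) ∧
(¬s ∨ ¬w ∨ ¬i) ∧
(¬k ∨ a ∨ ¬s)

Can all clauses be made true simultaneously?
No

No, the formula is not satisfiable.

No assignment of truth values to the variables can make all 36 clauses true simultaneously.

The formula is UNSAT (unsatisfiable).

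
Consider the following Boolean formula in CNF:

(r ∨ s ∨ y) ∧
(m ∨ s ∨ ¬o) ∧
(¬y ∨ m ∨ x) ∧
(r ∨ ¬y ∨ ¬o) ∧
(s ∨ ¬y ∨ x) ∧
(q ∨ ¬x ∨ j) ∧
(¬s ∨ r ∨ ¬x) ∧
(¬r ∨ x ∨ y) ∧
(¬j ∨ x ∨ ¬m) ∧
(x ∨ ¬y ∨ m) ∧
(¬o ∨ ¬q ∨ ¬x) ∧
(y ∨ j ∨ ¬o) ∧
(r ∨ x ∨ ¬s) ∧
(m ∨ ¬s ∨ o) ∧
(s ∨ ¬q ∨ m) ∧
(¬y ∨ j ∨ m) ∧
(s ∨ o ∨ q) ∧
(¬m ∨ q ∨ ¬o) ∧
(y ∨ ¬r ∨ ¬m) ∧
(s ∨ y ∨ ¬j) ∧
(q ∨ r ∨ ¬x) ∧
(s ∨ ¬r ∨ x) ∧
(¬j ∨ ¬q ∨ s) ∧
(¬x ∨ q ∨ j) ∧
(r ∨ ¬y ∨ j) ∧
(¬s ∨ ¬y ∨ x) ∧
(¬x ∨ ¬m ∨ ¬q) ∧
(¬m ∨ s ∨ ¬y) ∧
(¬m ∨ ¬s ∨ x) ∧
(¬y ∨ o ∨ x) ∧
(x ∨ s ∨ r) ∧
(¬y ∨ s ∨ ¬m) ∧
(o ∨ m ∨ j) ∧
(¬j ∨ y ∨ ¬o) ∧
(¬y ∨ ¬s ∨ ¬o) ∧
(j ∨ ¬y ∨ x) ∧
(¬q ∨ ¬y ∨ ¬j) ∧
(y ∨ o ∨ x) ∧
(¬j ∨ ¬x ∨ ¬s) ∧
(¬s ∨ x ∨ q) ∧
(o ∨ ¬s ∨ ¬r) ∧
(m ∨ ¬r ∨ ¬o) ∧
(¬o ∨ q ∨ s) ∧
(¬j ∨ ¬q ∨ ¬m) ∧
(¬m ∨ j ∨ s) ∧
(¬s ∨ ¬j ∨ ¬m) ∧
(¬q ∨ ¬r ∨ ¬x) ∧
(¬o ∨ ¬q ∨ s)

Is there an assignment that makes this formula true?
No

No, the formula is not satisfiable.

No assignment of truth values to the variables can make all 48 clauses true simultaneously.

The formula is UNSAT (unsatisfiable).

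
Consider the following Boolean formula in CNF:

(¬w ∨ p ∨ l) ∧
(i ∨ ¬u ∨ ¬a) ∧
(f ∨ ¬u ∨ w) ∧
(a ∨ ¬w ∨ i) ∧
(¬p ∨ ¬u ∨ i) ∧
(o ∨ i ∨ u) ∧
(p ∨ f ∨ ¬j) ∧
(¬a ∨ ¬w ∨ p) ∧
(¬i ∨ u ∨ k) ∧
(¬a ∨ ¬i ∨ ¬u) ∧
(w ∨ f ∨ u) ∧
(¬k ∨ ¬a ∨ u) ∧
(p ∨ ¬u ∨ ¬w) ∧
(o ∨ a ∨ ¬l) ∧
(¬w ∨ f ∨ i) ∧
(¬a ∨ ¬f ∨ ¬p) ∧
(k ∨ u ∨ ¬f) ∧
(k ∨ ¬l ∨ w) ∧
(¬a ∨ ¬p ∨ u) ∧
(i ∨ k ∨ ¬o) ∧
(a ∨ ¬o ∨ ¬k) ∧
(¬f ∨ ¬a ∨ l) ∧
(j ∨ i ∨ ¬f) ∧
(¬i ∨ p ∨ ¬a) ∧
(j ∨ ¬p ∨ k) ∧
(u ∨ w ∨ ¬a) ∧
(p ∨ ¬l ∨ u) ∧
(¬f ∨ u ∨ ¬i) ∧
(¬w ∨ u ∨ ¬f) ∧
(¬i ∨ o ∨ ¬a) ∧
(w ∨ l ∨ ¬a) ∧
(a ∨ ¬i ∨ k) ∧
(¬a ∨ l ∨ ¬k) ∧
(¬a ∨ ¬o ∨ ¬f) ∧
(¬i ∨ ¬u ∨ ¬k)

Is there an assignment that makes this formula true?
Yes

Yes, the formula is satisfiable.

One satisfying assignment is: f=True, l=False, p=False, i=False, u=True, k=False, w=False, a=False, o=False, j=True

Verification: With this assignment, all 35 clauses evaluate to true.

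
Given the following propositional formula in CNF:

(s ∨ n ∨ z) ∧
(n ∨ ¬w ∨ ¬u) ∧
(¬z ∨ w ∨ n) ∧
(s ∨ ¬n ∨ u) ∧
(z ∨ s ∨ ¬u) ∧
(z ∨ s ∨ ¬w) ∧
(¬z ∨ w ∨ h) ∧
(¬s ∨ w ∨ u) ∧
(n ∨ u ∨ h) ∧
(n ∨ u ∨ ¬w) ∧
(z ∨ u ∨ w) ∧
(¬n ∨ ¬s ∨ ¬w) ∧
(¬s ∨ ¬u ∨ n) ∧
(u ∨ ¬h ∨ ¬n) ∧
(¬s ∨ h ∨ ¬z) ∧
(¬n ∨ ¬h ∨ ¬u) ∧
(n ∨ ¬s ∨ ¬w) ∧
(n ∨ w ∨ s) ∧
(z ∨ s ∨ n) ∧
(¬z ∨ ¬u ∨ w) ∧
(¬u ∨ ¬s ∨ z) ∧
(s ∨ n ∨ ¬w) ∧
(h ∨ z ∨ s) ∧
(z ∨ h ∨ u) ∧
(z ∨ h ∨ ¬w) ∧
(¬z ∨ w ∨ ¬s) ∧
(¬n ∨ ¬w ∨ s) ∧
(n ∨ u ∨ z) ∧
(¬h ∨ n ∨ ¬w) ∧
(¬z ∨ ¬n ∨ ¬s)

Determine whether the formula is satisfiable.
No

No, the formula is not satisfiable.

No assignment of truth values to the variables can make all 30 clauses true simultaneously.

The formula is UNSAT (unsatisfiable).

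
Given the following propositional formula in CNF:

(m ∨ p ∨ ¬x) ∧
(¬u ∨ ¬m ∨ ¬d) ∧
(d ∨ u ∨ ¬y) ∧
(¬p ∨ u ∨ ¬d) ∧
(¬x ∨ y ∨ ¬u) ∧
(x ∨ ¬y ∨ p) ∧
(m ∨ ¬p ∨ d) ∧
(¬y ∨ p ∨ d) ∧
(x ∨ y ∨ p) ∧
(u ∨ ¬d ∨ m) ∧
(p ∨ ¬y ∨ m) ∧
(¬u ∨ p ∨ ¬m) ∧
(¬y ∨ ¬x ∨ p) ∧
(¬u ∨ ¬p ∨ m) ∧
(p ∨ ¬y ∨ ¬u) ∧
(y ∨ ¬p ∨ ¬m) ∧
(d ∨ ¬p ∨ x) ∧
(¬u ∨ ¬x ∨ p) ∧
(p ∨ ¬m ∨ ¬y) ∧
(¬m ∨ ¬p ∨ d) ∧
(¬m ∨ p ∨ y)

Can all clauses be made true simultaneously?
No

No, the formula is not satisfiable.

No assignment of truth values to the variables can make all 21 clauses true simultaneously.

The formula is UNSAT (unsatisfiable).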